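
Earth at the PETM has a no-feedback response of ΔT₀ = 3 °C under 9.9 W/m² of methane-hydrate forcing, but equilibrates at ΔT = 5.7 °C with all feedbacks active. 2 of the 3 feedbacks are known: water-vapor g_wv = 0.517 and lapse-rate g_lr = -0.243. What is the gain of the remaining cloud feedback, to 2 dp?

Amplification A = ΔT/ΔT₀ = 5.7/3 = 1.9.
Total gain g = 1 − 1/A = 1 − 1/1.9 = 0.4737.
Known gains sum to 0.517 − 0.243 = 0.274.
g_cld = 0.4737 − 0.274 = 0.20.

0.20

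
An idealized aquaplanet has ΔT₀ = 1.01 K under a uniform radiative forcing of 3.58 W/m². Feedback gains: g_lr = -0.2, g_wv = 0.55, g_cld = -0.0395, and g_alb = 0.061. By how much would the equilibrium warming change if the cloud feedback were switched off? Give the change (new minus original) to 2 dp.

Original: g = 0.3715, ΔT = 1.01/(1−0.3715) = 1.6070 K.
Without cloud: g' = 0.411, ΔT' = 1.01/(1−0.411) = 1.7148 K.
Change = 1.7148 − 1.6070 = 0.11 K.

0.11 K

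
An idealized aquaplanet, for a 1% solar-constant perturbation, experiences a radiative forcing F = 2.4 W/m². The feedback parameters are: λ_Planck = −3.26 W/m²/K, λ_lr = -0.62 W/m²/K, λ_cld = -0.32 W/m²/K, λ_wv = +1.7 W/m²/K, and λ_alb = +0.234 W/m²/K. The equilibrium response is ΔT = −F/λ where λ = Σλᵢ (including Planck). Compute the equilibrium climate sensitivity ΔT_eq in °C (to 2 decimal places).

1.06 °C

Net feedback parameter λ = (−3.26) + (-0.62) + (-0.32) + (+1.7) + (+0.234) = -2.266 W/m²/K.
ΔT = −F/λ = −2.4/(-2.266) = 1.06 °C.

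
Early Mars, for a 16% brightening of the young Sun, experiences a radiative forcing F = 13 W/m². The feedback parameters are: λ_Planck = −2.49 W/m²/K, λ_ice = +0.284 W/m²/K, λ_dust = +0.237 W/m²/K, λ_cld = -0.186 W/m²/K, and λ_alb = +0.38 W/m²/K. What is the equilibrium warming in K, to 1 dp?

7.3 K

Net feedback parameter λ = (−2.49) + (+0.284) + (+0.237) + (-0.186) + (+0.38) = -1.775 W/m²/K.
ΔT = −F/λ = −13/(-1.775) = 7.3 K.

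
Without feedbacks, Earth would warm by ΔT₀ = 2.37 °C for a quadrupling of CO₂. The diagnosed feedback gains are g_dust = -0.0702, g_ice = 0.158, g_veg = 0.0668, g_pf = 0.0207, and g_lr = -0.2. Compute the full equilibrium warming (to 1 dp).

Total gain g = -0.0702 + 0.158 + 0.0668 + 0.0207 − 0.2 = -0.0247.
Amplification A = 1/(1 + 0.0247) = 0.9759.
ΔT = 2.37 × 0.9759 = 2.3 °C.

2.3 °C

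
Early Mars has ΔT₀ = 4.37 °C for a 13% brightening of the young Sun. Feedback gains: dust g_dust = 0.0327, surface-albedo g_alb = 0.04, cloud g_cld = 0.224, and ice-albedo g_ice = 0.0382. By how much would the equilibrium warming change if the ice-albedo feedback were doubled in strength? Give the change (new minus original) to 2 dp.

0.40 °C

Original: g = 0.3349, ΔT = 4.37/(1−0.3349) = 6.5704 °C.
With doubled ice-albedo: g' = 0.3731, ΔT' = 4.37/(1−0.3731) = 6.9708 °C.
Change = 6.9708 − 6.5704 = 0.40 °C.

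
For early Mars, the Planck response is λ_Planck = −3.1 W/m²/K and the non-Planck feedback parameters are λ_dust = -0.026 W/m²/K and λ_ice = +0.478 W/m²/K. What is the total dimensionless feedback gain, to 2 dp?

Convert to gains: g_dust = -0.026/3.1 = -0.008387; g_ice = 0.478/3.1 = 0.1542.
Total gain g = 0.145813.

0.15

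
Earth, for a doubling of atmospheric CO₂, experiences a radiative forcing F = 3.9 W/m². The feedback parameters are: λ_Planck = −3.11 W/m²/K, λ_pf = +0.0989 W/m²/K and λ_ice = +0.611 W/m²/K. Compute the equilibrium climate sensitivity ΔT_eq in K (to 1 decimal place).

Net feedback parameter λ = (−3.11) + (+0.0989) + (+0.611) = -2.4001 W/m²/K.
ΔT = −F/λ = −3.9/(-2.4001) = 1.6 K.

1.6 K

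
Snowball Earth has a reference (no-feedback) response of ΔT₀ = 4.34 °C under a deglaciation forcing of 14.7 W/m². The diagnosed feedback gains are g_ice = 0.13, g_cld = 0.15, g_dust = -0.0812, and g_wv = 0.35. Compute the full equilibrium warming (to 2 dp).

Total gain g = 0.13 + 0.15 − 0.0812 + 0.35 = 0.5488.
Amplification A = 1/(1 − 0.5488) = 2.216.
ΔT = 4.34 × 2.216 = 9.62 °C.

9.62 °C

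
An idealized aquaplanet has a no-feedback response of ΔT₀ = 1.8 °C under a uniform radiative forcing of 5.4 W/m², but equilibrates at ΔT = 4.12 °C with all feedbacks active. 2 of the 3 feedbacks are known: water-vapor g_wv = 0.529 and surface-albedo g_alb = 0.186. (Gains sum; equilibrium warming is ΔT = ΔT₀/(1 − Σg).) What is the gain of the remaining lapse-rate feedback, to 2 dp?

-0.15

Amplification A = ΔT/ΔT₀ = 4.12/1.8 = 2.289.
Total gain g = 1 − 1/A = 1 − 1/2.289 = 0.5631.
Known gains sum to 0.529 + 0.186 = 0.715.
g_lr = 0.5631 − 0.715 = -0.15.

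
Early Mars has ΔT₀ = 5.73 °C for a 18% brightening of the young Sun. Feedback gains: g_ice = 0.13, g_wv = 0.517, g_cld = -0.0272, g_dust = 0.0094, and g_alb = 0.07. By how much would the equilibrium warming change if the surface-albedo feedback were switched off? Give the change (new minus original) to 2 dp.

-3.60 °C

Original: g = 0.6992, ΔT = 5.73/(1−0.6992) = 19.0492 °C.
Without surface-albedo: g' = 0.6292, ΔT' = 5.73/(1−0.6292) = 15.4531 °C.
Change = 15.4531 − 19.0492 = -3.60 °C.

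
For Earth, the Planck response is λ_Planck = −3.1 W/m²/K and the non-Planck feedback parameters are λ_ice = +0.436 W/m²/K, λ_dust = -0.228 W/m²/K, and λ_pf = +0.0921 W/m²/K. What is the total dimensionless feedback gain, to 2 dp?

0.10

Convert to gains: g_ice = 0.436/3.1 = 0.1406; g_dust = -0.228/3.1 = -0.07355; g_pf = 0.0921/3.1 = 0.02971.
Total gain g = 0.09676.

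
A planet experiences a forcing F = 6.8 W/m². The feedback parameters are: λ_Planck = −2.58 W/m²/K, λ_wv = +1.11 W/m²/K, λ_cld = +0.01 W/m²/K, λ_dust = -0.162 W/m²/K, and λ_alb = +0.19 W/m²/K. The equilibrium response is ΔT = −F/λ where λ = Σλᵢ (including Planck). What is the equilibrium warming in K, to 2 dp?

4.75 K

Net feedback parameter λ = (−2.58) + (+1.11) + (+0.01) + (-0.162) + (+0.19) = -1.432 W/m²/K.
ΔT = −F/λ = −6.8/(-1.432) = 4.75 K.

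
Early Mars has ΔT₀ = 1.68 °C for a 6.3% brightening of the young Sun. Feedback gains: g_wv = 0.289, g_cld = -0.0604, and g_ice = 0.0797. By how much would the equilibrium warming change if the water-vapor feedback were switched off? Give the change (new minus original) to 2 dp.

-0.72 °C

Original: g = 0.3083, ΔT = 1.68/(1−0.3083) = 2.4288 °C.
Without water-vapor: g' = 0.0193, ΔT' = 1.68/(1−0.0193) = 1.7131 °C.
Change = 1.7131 − 2.4288 = -0.72 °C.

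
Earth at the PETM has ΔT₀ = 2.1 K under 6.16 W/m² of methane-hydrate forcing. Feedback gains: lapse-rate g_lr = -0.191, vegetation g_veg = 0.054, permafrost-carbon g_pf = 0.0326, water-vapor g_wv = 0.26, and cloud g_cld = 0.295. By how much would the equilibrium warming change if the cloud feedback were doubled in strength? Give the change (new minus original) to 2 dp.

Original: g = 0.4506, ΔT = 2.1/(1−0.4506) = 3.8224 K.
With doubled cloud: g' = 0.7456, ΔT' = 2.1/(1−0.7456) = 8.2547 K.
Change = 8.2547 − 3.8224 = 4.43 K.

4.43 K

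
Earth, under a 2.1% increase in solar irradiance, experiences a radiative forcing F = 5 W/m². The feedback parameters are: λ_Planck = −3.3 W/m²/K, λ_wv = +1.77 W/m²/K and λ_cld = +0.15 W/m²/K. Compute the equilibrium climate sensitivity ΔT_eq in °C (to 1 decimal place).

3.6 °C

Net feedback parameter λ = (−3.3) + (+1.77) + (+0.15) = -1.38 W/m²/K.
ΔT = −F/λ = −5/(-1.38) = 3.6 °C.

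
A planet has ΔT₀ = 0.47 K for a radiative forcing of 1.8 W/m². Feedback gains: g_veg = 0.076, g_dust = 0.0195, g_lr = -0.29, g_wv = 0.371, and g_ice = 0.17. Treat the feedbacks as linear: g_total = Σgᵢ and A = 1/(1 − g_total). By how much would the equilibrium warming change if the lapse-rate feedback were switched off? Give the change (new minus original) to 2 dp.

0.57 K

Original: g = 0.3465, ΔT = 0.47/(1−0.3465) = 0.7192 K.
Without lapse-rate: g' = 0.6365, ΔT' = 0.47/(1−0.6365) = 1.2930 K.
Change = 1.2930 − 0.7192 = 0.57 K.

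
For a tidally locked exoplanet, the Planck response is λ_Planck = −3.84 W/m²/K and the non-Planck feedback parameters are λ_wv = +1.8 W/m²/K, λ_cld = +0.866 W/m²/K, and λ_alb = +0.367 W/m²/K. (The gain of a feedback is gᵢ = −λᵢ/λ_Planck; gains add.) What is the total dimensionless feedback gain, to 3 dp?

0.790

Convert to gains: g_wv = 1.8/3.84 = 0.4688; g_cld = 0.866/3.84 = 0.2255; g_alb = 0.367/3.84 = 0.09557.
Total gain g = 0.78987.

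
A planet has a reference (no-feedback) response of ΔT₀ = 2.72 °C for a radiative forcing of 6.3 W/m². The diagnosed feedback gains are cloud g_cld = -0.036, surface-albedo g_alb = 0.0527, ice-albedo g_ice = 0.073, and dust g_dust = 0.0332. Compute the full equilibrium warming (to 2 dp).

Total gain g = -0.036 + 0.0527 + 0.073 + 0.0332 = 0.1229.
Amplification A = 1/(1 − 0.1229) = 1.14.
ΔT = 2.72 × 1.14 = 3.10 °C.

3.10 °C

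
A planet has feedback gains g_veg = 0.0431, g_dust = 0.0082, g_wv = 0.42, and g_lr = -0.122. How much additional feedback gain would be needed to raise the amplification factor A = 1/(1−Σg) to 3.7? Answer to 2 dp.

Current total gain = 0.3493.
Target gain for A = 3.7: g* = 1 − 1/3.7 = 0.7297.
Additional gain needed = 0.7297 − 0.3493 = 0.38.

0.38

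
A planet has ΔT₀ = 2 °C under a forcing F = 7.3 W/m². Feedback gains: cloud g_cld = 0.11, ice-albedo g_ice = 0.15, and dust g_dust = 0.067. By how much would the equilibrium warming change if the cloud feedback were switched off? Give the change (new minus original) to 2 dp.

-0.42 °C

Original: g = 0.327, ΔT = 2/(1−0.327) = 2.9718 °C.
Without cloud: g' = 0.217, ΔT' = 2/(1−0.217) = 2.5543 °C.
Change = 2.5543 − 2.9718 = -0.42 °C.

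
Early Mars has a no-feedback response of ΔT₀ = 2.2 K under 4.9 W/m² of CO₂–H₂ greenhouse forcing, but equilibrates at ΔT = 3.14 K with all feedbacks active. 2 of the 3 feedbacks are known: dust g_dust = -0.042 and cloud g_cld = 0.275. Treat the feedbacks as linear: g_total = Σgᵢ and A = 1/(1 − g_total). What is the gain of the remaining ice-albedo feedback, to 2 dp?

0.07

Amplification A = ΔT/ΔT₀ = 3.14/2.2 = 1.427.
Total gain g = 1 − 1/A = 1 − 1/1.427 = 0.2992.
Known gains sum to -0.042 + 0.275 = 0.233.
g_ice = 0.2992 − 0.233 = 0.07.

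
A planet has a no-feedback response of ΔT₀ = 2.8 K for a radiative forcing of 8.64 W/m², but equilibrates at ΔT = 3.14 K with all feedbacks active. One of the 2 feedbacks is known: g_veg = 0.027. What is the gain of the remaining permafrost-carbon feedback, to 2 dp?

Amplification A = ΔT/ΔT₀ = 3.14/2.8 = 1.121.
Total gain g = 1 − 1/A = 1 − 1/1.121 = 0.1079.
The known gain is 0.027.
g_pf = 0.1079 − 0.027 = 0.08.

0.08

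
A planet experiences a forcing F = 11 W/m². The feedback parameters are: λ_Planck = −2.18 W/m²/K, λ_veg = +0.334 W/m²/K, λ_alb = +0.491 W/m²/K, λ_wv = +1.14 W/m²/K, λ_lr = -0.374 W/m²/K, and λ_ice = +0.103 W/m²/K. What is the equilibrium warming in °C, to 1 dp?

Net feedback parameter λ = (−2.18) + (+0.334) + (+0.491) + (+1.14) + (-0.374) + (+0.103) = -0.486 W/m²/K.
ΔT = −F/λ = −11/(-0.486) = 22.6 °C.

22.6 °C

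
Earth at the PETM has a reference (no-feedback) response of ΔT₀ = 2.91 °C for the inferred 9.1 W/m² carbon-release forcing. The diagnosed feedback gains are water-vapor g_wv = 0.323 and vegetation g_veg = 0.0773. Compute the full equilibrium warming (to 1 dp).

4.9 °C

Total gain g = 0.323 + 0.0773 = 0.4003.
Amplification A = 1/(1 − 0.4003) = 1.668.
ΔT = 2.91 × 1.668 = 4.9 °C.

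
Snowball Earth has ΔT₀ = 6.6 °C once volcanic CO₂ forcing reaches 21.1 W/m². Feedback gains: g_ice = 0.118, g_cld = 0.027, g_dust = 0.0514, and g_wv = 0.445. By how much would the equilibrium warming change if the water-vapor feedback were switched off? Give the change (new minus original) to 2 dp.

-10.19 °C

Original: g = 0.6414, ΔT = 6.6/(1−0.6414) = 18.4049 °C.
Without water-vapor: g' = 0.1964, ΔT' = 6.6/(1−0.1964) = 8.2130 °C.
Change = 8.2130 − 18.4049 = -10.19 °C.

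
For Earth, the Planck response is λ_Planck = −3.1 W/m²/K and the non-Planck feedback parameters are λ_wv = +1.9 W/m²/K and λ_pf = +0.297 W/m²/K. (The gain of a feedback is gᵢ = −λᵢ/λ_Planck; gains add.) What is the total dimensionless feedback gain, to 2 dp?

0.71

Convert to gains: g_wv = 1.9/3.1 = 0.6129; g_pf = 0.297/3.1 = 0.09581.
Total gain g = 0.70871.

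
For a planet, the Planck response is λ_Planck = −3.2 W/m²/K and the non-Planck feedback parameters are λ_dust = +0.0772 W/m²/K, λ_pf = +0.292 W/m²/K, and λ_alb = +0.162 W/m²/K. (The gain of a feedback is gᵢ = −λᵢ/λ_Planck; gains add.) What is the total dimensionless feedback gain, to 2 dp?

0.17

Convert to gains: g_dust = 0.0772/3.2 = 0.02413; g_pf = 0.292/3.2 = 0.09125; g_alb = 0.162/3.2 = 0.05062.
Total gain g = 0.166.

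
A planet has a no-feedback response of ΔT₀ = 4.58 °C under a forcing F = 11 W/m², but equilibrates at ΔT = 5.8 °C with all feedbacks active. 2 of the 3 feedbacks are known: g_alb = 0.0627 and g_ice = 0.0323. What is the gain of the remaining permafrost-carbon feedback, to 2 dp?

0.12

Amplification A = ΔT/ΔT₀ = 5.8/4.58 = 1.266.
Total gain g = 1 − 1/A = 1 − 1/1.266 = 0.2101.
Known gains sum to 0.0627 + 0.0323 = 0.095.
g_pf = 0.2101 − 0.095 = 0.12.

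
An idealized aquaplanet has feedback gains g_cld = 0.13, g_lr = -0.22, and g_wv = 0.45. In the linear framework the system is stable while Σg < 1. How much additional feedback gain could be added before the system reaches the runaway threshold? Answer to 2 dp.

0.64

Current total gain = 0.13 − 0.22 + 0.45 = 0.36.
Margin to runaway = 1 − 0.36 = 0.64.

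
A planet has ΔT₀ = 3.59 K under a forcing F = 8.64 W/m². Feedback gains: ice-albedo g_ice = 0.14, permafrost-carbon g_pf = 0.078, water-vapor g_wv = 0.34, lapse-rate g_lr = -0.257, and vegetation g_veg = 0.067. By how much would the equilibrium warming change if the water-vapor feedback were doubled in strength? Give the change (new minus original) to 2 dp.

Original: g = 0.368, ΔT = 3.59/(1−0.368) = 5.6804 K.
With doubled water-vapor: g' = 0.708, ΔT' = 3.59/(1−0.708) = 12.2945 K.
Change = 12.2945 − 5.6804 = 6.61 K.

6.61 K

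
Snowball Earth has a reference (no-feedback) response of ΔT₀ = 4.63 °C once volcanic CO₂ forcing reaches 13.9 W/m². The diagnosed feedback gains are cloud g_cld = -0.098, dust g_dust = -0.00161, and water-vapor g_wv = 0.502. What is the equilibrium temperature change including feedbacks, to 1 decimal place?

7.7 °C

Total gain g = -0.098 − 0.00161 + 0.502 = 0.40239.
Amplification A = 1/(1 − 0.40239) = 1.673.
ΔT = 4.63 × 1.673 = 7.7 °C.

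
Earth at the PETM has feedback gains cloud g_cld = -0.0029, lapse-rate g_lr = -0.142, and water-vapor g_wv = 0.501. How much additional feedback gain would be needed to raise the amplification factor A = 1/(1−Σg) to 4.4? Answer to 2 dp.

Current total gain = 0.3561.
Target gain for A = 4.4: g* = 1 − 1/4.4 = 0.7727.
Additional gain needed = 0.7727 − 0.3561 = 0.42.

0.42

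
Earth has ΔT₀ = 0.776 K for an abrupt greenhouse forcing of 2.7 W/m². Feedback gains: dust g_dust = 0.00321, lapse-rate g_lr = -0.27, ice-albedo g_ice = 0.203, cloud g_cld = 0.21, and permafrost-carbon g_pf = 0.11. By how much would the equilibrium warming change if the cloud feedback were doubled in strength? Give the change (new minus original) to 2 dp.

0.41 K

Original: g = 0.25621, ΔT = 0.776/(1−0.25621) = 1.0433 K.
With doubled cloud: g' = 0.46621, ΔT' = 0.776/(1−0.46621) = 1.4538 K.
Change = 1.4538 − 1.0433 = 0.41 K.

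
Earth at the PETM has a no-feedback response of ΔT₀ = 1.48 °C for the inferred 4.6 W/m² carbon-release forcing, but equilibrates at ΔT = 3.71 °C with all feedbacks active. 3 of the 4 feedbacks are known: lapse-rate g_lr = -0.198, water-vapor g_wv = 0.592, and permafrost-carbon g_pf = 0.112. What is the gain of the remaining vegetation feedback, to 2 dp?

Amplification A = ΔT/ΔT₀ = 3.71/1.48 = 2.507.
Total gain g = 1 − 1/A = 1 − 1/2.507 = 0.6011.
Known gains sum to -0.198 + 0.592 + 0.112 = 0.506.
g_veg = 0.6011 − 0.506 = 0.10.

0.10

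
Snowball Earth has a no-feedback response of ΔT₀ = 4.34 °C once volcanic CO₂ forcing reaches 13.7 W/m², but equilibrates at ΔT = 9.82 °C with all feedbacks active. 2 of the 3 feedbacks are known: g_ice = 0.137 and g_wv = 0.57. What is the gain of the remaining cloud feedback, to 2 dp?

Amplification A = ΔT/ΔT₀ = 9.82/4.34 = 2.263.
Total gain g = 1 − 1/A = 1 − 1/2.263 = 0.5581.
Known gains sum to 0.137 + 0.57 = 0.707.
g_cld = 0.5581 − 0.707 = -0.15.

-0.15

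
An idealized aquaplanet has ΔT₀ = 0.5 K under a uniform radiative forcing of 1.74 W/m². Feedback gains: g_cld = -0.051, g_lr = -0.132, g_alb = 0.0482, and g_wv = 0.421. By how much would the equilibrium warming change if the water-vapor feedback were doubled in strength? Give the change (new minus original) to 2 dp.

Original: g = 0.2862, ΔT = 0.5/(1−0.2862) = 0.7005 K.
With doubled water-vapor: g' = 0.7072, ΔT' = 0.5/(1−0.7072) = 1.7077 K.
Change = 1.7077 − 0.7005 = 1.01 K.

1.01 K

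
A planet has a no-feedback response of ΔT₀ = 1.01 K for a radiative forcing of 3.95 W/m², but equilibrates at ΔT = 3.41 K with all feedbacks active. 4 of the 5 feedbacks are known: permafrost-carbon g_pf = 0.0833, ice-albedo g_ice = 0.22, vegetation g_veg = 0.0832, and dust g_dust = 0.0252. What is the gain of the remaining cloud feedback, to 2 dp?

Amplification A = ΔT/ΔT₀ = 3.41/1.01 = 3.376.
Total gain g = 1 − 1/A = 1 − 1/3.376 = 0.7038.
Known gains sum to 0.0833 + 0.22 + 0.0832 + 0.0252 = 0.4117.
g_cld = 0.7038 − 0.4117 = 0.29.

0.29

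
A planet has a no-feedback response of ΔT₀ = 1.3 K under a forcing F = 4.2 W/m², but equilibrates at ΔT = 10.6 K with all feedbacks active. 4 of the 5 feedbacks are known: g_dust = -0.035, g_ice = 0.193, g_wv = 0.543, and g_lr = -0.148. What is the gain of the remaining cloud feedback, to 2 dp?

0.32

Amplification A = ΔT/ΔT₀ = 10.6/1.3 = 8.154.
Total gain g = 1 − 1/A = 1 − 1/8.154 = 0.8774.
Known gains sum to -0.035 + 0.193 + 0.543 − 0.148 = 0.553.
g_cld = 0.8774 − 0.553 = 0.32.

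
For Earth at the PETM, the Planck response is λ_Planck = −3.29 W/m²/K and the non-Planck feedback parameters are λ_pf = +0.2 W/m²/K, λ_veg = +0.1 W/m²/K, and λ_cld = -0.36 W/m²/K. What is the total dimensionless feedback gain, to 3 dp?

-0.018

Convert to gains: g_pf = 0.2/3.29 = 0.06079; g_veg = 0.1/3.29 = 0.0304; g_cld = -0.36/3.29 = -0.1094.
Total gain g = -0.01821.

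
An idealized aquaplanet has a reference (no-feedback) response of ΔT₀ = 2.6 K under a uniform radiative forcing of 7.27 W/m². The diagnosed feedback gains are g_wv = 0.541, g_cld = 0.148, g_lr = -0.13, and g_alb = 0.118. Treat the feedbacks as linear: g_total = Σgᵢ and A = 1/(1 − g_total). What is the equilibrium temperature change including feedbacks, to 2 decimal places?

Total gain g = 0.541 + 0.148 − 0.13 + 0.118 = 0.677.
Amplification A = 1/(1 − 0.677) = 3.096.
ΔT = 2.6 × 3.096 = 8.05 K.

8.05 K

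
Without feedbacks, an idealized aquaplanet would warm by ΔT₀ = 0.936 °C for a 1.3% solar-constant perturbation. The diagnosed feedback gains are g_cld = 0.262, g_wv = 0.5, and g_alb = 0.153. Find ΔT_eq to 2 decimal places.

Total gain g = 0.262 + 0.5 + 0.153 = 0.915.
Amplification A = 1/(1 − 0.915) = 11.76.
ΔT = 0.936 × 11.76 = 11.01 °C.

11.01 °C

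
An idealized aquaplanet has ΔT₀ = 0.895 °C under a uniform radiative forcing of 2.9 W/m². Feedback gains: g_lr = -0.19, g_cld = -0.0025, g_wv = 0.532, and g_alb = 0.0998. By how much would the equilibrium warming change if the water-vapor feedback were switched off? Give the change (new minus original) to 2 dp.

-0.78 °C

Original: g = 0.4393, ΔT = 0.895/(1−0.4393) = 1.5962 °C.
Without water-vapor: g' = -0.0927, ΔT' = 0.895/(1+0.0927) = 0.8191 °C.
Change = 0.8191 − 1.5962 = -0.78 °C.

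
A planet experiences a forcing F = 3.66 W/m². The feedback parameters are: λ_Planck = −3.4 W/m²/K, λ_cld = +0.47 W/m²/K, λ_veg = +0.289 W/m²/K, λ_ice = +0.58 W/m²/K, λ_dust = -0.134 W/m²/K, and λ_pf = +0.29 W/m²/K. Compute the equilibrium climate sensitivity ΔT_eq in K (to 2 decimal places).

Net feedback parameter λ = (−3.4) + (+0.47) + (+0.289) + (+0.58) + (-0.134) + (+0.29) = -1.905 W/m²/K.
ΔT = −F/λ = −3.66/(-1.905) = 1.92 K.

1.92 K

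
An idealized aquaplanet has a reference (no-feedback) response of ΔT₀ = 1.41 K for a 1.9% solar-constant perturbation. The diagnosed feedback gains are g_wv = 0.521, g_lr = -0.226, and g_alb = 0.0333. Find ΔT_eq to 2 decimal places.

Total gain g = 0.521 − 0.226 + 0.0333 = 0.3283.
Amplification A = 1/(1 − 0.3283) = 1.489.
ΔT = 1.41 × 1.489 = 2.10 K.

2.10 K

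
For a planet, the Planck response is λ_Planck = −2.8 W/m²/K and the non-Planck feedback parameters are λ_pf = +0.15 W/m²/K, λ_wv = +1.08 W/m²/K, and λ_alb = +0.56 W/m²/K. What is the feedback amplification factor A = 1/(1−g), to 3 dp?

2.772

Convert to gains: g_pf = 0.15/2.8 = 0.05357; g_wv = 1.08/2.8 = 0.3857; g_alb = 0.56/2.8 = 0.2.
Total gain g = 0.63927.
A = 1/(1 − 0.63927) = 2.772.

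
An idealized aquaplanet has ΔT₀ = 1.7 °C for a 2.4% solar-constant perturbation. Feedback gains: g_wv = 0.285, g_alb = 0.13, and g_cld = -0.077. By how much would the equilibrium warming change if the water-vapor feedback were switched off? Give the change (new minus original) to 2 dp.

Original: g = 0.338, ΔT = 1.7/(1−0.338) = 2.5680 °C.
Without water-vapor: g' = 0.053, ΔT' = 1.7/(1−0.053) = 1.7951 °C.
Change = 1.7951 − 2.5680 = -0.77 °C.

-0.77 °C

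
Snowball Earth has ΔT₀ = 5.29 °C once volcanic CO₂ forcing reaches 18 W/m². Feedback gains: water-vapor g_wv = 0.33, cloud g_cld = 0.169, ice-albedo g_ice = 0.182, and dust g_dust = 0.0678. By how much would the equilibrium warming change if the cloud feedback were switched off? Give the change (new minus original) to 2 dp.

Original: g = 0.7488, ΔT = 5.29/(1−0.7488) = 21.0589 °C.
Without cloud: g' = 0.5798, ΔT' = 5.29/(1−0.5798) = 12.5892 °C.
Change = 12.5892 − 21.0589 = -8.47 °C.

-8.47 °C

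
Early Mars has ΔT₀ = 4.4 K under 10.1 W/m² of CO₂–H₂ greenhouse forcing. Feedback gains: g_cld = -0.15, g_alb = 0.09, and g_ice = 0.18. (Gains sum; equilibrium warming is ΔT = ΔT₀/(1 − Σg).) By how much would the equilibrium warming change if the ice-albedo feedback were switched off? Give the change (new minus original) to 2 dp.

Original: g = 0.12, ΔT = 4.4/(1−0.12) = 5.0000 K.
Without ice-albedo: g' = -0.06, ΔT' = 4.4/(1+0.06) = 4.1509 K.
Change = 4.1509 − 5.0000 = -0.85 K.

-0.85 K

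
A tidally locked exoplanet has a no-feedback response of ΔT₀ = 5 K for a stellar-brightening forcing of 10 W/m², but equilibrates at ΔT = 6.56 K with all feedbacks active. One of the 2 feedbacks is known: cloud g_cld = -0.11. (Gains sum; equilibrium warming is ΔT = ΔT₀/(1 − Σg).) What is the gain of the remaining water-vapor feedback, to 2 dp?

0.35

Amplification A = ΔT/ΔT₀ = 6.56/5 = 1.312.
Total gain g = 1 − 1/A = 1 − 1/1.312 = 0.2378.
The known gain is -0.11.
g_wv = 0.2378 + 0.11 = 0.35.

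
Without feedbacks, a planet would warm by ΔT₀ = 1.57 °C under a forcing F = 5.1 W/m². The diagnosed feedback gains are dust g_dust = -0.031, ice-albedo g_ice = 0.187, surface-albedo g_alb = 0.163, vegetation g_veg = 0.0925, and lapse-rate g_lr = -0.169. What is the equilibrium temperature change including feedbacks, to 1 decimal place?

Total gain g = -0.031 + 0.187 + 0.163 + 0.0925 − 0.169 = 0.2425.
Amplification A = 1/(1 − 0.2425) = 1.32.
ΔT = 1.57 × 1.32 = 2.1 °C.

2.1 °C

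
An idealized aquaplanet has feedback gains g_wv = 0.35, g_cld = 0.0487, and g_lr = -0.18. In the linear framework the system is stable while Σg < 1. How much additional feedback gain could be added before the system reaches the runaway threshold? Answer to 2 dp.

Current total gain = 0.35 + 0.0487 − 0.18 = 0.2187.
Margin to runaway = 1 − 0.2187 = 0.78.

0.78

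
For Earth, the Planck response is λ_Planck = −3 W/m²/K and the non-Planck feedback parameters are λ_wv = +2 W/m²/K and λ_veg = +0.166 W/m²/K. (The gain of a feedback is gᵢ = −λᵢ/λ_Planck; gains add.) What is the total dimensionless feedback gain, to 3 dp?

0.722

Convert to gains: g_wv = 2/3 = 0.6667; g_veg = 0.166/3 = 0.05533.
Total gain g = 0.72203.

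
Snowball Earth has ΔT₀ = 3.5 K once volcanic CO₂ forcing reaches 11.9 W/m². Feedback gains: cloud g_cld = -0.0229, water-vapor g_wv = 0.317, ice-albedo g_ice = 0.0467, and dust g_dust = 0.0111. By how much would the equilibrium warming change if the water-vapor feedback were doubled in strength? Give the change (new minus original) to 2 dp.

Original: g = 0.3519, ΔT = 3.5/(1−0.3519) = 5.4004 K.
With doubled water-vapor: g' = 0.6689, ΔT' = 3.5/(1−0.6689) = 10.5708 K.
Change = 10.5708 − 5.4004 = 5.17 K.

5.17 K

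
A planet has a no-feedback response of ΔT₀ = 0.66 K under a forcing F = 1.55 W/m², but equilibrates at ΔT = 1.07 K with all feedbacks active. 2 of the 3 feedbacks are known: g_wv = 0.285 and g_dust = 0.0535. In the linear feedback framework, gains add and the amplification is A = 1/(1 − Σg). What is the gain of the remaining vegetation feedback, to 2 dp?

0.04

Amplification A = ΔT/ΔT₀ = 1.07/0.66 = 1.621.
Total gain g = 1 − 1/A = 1 − 1/1.621 = 0.3831.
Known gains sum to 0.285 + 0.0535 = 0.3385.
g_veg = 0.3831 − 0.3385 = 0.04.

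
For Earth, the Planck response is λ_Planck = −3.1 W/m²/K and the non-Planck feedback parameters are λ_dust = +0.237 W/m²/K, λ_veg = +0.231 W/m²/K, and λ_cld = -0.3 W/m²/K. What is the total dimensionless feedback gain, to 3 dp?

0.054

Convert to gains: g_dust = 0.237/3.1 = 0.07645; g_veg = 0.231/3.1 = 0.07452; g_cld = -0.3/3.1 = -0.09677.
Total gain g = 0.0542.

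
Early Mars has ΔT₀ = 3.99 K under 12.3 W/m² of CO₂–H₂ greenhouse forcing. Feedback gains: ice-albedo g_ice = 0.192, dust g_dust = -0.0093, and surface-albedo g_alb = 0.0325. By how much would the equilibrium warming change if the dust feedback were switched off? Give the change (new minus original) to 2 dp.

0.06 K

Original: g = 0.2152, ΔT = 3.99/(1−0.2152) = 5.0841 K.
Without dust: g' = 0.2245, ΔT' = 3.99/(1−0.2245) = 5.1451 K.
Change = 5.1451 − 5.0841 = 0.06 K.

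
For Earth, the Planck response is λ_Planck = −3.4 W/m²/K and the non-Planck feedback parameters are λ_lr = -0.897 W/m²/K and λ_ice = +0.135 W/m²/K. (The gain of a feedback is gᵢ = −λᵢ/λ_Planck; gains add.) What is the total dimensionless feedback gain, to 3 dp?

Convert to gains: g_lr = -0.897/3.4 = -0.2638; g_ice = 0.135/3.4 = 0.03971.
Total gain g = -0.22409.

-0.224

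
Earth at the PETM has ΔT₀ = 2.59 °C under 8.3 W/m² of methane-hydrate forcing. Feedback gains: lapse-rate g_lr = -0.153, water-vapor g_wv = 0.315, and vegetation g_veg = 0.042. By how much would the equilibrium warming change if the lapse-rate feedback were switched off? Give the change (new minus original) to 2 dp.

0.77 °C

Original: g = 0.204, ΔT = 2.59/(1−0.204) = 3.2538 °C.
Without lapse-rate: g' = 0.357, ΔT' = 2.59/(1−0.357) = 4.0280 °C.
Change = 4.0280 − 3.2538 = 0.77 °C.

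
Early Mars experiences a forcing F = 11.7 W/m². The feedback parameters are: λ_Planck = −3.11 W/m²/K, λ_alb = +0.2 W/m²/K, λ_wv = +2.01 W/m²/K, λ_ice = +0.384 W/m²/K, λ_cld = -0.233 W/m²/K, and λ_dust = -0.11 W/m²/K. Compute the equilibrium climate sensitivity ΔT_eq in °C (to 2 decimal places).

Net feedback parameter λ = (−3.11) + (+0.2) + (+2.01) + (+0.384) + (-0.233) + (-0.11) = -0.859 W/m²/K.
ΔT = −F/λ = −11.7/(-0.859) = 13.62 °C.

13.62 °C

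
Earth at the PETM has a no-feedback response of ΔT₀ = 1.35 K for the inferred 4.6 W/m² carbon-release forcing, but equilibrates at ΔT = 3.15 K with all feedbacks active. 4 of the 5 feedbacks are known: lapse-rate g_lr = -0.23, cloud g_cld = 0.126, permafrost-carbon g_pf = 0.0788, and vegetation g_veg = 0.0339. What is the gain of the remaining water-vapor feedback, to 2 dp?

0.56

Amplification A = ΔT/ΔT₀ = 3.15/1.35 = 2.333.
Total gain g = 1 − 1/A = 1 − 1/2.333 = 0.5714.
Known gains sum to -0.23 + 0.126 + 0.0788 + 0.0339 = 0.0087.
g_wv = 0.5714 − 0.0087 = 0.56.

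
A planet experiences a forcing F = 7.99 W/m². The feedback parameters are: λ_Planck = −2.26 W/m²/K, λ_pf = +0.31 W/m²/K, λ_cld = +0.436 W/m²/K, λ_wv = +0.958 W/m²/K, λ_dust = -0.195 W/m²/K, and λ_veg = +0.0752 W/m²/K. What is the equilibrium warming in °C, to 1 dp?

Net feedback parameter λ = (−2.26) + (+0.31) + (+0.436) + (+0.958) + (-0.195) + (+0.0752) = -0.6758 W/m²/K.
ΔT = −F/λ = −7.99/(-0.6758) = 11.8 °C.

11.8 °C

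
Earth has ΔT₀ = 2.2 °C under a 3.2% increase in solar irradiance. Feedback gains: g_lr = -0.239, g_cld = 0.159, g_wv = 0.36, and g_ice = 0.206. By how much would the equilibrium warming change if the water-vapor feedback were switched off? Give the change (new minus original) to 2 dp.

-1.76 °C

Original: g = 0.486, ΔT = 2.2/(1−0.486) = 4.2802 °C.
Without water-vapor: g' = 0.126, ΔT' = 2.2/(1−0.126) = 2.5172 °C.
Change = 2.5172 − 4.2802 = -1.76 °C.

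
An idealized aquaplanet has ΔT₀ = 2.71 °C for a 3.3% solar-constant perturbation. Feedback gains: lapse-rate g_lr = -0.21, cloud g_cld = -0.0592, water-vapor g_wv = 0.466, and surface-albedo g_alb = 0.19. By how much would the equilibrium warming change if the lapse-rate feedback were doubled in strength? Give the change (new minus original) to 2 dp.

Original: g = 0.3868, ΔT = 2.71/(1−0.3868) = 4.4194 °C.
With doubled lapse-rate: g' = 0.1768, ΔT' = 2.71/(1−0.1768) = 3.2920 °C.
Change = 3.2920 − 4.4194 = -1.13 °C.

-1.13 °C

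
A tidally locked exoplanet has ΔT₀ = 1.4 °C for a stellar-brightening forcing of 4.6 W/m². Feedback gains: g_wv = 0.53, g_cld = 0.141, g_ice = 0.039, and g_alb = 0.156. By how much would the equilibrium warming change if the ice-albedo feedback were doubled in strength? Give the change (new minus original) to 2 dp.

4.29 °C

Original: g = 0.866, ΔT = 1.4/(1−0.866) = 10.4478 °C.
With doubled ice-albedo: g' = 0.905, ΔT' = 1.4/(1−0.905) = 14.7368 °C.
Change = 14.7368 − 10.4478 = 4.29 °C.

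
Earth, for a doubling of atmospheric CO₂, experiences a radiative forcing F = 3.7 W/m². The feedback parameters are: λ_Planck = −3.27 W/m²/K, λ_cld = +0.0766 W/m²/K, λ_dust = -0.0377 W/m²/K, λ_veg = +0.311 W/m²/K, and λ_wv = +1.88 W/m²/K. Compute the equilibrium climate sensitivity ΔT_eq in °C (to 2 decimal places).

3.56 °C

Net feedback parameter λ = (−3.27) + (+0.0766) + (-0.0377) + (+0.311) + (+1.88) = -1.0401 W/m²/K.
ΔT = −F/λ = −3.7/(-1.0401) = 3.56 °C.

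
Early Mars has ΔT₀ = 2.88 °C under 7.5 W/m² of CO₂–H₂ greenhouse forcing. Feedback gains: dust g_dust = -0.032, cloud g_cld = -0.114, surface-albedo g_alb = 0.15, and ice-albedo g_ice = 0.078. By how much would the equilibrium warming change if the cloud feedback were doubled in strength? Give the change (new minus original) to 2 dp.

Original: g = 0.082, ΔT = 2.88/(1−0.082) = 3.1373 °C.
With doubled cloud: g' = -0.032, ΔT' = 2.88/(1+0.032) = 2.7907 °C.
Change = 2.7907 − 3.1373 = -0.35 °C.

-0.35 °C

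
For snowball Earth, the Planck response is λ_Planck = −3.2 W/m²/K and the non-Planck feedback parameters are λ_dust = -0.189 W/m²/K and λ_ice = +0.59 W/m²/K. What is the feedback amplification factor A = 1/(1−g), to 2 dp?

Convert to gains: g_dust = -0.189/3.2 = -0.05906; g_ice = 0.59/3.2 = 0.1844.
Total gain g = 0.12534.
A = 1/(1 − 0.12534) = 1.14.

1.14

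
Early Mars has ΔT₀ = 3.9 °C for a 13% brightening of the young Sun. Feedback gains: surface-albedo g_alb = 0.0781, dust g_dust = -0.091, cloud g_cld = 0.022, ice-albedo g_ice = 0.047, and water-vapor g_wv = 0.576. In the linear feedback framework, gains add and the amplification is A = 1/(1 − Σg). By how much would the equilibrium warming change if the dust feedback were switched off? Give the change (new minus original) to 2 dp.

3.48 °C

Original: g = 0.6321, ΔT = 3.9/(1−0.6321) = 10.6007 °C.
Without dust: g' = 0.7231, ΔT' = 3.9/(1−0.7231) = 14.0845 °C.
Change = 14.0845 − 10.6007 = 3.48 °C.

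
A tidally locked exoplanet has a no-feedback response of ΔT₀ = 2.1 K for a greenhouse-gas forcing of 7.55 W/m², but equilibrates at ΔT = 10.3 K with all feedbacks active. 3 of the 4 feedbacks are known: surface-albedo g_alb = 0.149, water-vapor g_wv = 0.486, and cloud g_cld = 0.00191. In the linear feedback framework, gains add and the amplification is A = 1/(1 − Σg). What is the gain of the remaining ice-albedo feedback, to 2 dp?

Amplification A = ΔT/ΔT₀ = 10.3/2.1 = 4.905.
Total gain g = 1 − 1/A = 1 − 1/4.905 = 0.7961.
Known gains sum to 0.149 + 0.486 + 0.00191 = 0.63691.
g_ice = 0.7961 − 0.63691 = 0.16.

0.16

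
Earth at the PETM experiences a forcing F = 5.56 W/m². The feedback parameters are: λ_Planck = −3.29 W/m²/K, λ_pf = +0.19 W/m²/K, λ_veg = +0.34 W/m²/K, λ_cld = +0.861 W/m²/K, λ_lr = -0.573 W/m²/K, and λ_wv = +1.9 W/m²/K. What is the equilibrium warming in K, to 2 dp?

Net feedback parameter λ = (−3.29) + (+0.19) + (+0.34) + (+0.861) + (-0.573) + (+1.9) = -0.572 W/m²/K.
ΔT = −F/λ = −5.56/(-0.572) = 9.72 K.

9.72 K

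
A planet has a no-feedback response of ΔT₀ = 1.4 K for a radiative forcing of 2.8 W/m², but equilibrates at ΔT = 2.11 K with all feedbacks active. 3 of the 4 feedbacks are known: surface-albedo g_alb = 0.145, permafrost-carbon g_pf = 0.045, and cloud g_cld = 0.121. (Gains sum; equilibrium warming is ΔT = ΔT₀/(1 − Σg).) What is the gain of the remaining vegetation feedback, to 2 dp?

0.03

Amplification A = ΔT/ΔT₀ = 2.11/1.4 = 1.507.
Total gain g = 1 − 1/A = 1 − 1/1.507 = 0.3364.
Known gains sum to 0.145 + 0.045 + 0.121 = 0.311.
g_veg = 0.3364 − 0.311 = 0.03.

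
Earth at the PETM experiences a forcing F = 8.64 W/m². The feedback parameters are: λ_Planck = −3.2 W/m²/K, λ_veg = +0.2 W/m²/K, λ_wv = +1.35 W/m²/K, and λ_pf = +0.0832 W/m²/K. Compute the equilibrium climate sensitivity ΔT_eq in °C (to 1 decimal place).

Net feedback parameter λ = (−3.2) + (+0.2) + (+1.35) + (+0.0832) = -1.5668 W/m²/K.
ΔT = −F/λ = −8.64/(-1.5668) = 5.5 °C.

5.5 °C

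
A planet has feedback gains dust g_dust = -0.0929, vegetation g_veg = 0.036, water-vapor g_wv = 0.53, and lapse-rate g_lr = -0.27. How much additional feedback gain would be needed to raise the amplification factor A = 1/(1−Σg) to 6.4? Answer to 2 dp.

0.64

Current total gain = 0.2031.
Target gain for A = 6.4: g* = 1 − 1/6.4 = 0.8438.
Additional gain needed = 0.8438 − 0.2031 = 0.64.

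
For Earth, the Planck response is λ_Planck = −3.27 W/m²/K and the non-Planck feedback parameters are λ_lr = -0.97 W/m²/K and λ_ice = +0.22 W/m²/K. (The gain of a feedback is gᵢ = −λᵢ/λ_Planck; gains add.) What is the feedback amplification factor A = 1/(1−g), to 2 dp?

Convert to gains: g_lr = -0.97/3.27 = -0.2966; g_ice = 0.22/3.27 = 0.06728.
Total gain g = -0.22932.
A = 1/(1 + 0.22932) = 0.81.

0.81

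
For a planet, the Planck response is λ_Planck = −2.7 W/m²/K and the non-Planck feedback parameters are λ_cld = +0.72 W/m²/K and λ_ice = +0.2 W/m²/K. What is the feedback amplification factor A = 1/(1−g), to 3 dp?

Convert to gains: g_cld = 0.72/2.7 = 0.2667; g_ice = 0.2/2.7 = 0.07407.
Total gain g = 0.34077.
A = 1/(1 − 0.34077) = 1.517.

1.517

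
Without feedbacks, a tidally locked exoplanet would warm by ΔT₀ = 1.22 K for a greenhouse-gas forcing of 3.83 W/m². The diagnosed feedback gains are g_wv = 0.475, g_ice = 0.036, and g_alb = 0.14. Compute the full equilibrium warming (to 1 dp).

3.5 K

Total gain g = 0.475 + 0.036 + 0.14 = 0.651.
Amplification A = 1/(1 − 0.651) = 2.865.
ΔT = 1.22 × 2.865 = 3.5 K.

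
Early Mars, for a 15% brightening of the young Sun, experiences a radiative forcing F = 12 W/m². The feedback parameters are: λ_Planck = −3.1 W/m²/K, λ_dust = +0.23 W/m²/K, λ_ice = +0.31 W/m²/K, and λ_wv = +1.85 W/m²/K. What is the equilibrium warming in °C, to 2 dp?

Net feedback parameter λ = (−3.1) + (+0.23) + (+0.31) + (+1.85) = -0.71 W/m²/K.
ΔT = −F/λ = −12/(-0.71) = 16.90 °C.

16.90 °C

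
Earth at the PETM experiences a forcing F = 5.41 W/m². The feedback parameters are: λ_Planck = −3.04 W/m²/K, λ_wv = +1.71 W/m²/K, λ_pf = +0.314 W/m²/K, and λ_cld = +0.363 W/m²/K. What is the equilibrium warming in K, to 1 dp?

8.3 K

Net feedback parameter λ = (−3.04) + (+1.71) + (+0.314) + (+0.363) = -0.653 W/m²/K.
ΔT = −F/λ = −5.41/(-0.653) = 8.3 K.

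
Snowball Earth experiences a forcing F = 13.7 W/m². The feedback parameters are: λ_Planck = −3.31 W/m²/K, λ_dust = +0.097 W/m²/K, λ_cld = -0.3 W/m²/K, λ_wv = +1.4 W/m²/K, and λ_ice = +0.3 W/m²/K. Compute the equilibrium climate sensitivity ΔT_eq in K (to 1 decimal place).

Net feedback parameter λ = (−3.31) + (+0.097) + (-0.3) + (+1.4) + (+0.3) = -1.813 W/m²/K.
ΔT = −F/λ = −13.7/(-1.813) = 7.6 K.

7.6 K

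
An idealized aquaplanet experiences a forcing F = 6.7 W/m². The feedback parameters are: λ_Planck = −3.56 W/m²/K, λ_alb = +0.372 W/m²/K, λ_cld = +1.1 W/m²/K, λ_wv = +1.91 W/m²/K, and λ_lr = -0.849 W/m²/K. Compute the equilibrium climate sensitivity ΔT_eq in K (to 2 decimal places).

6.52 K

Net feedback parameter λ = (−3.56) + (+0.372) + (+1.1) + (+1.91) + (-0.849) = -1.027 W/m²/K.
ΔT = −F/λ = −6.7/(-1.027) = 6.52 K.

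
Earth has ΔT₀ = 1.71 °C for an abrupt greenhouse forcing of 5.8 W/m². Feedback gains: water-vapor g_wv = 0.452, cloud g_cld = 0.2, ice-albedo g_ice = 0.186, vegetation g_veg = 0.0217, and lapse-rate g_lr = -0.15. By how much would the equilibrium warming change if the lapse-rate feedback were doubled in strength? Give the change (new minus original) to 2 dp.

-2.01 °C

Original: g = 0.7097, ΔT = 1.71/(1−0.7097) = 5.8905 °C.
With doubled lapse-rate: g' = 0.5597, ΔT' = 1.71/(1−0.5597) = 3.8837 °C.
Change = 3.8837 − 5.8905 = -2.01 °C.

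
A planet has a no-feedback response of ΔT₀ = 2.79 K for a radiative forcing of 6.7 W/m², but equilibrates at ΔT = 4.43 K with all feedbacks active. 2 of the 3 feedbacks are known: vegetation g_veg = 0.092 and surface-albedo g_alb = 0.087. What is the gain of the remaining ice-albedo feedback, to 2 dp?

0.19

Amplification A = ΔT/ΔT₀ = 4.43/2.79 = 1.588.
Total gain g = 1 − 1/A = 1 − 1/1.588 = 0.3703.
Known gains sum to 0.092 + 0.087 = 0.179.
g_ice = 0.3703 − 0.179 = 0.19.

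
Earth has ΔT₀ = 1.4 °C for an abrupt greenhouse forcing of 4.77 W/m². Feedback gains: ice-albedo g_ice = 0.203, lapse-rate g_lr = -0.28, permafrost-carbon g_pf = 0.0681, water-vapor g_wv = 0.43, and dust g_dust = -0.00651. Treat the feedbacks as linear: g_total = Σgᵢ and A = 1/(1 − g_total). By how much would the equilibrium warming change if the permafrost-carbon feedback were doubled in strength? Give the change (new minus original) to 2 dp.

0.31 °C

Original: g = 0.41459, ΔT = 1.4/(1−0.41459) = 2.3915 °C.
With doubled permafrost-carbon: g' = 0.48269, ΔT' = 1.4/(1−0.48269) = 2.7063 °C.
Change = 2.7063 − 2.3915 = 0.31 °C.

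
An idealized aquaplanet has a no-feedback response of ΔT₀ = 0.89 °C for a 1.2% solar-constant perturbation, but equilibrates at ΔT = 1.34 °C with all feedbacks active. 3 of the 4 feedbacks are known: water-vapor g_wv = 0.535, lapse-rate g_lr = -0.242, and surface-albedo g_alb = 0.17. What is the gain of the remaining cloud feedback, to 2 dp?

-0.13

Amplification A = ΔT/ΔT₀ = 1.34/0.89 = 1.506.
Total gain g = 1 − 1/A = 1 − 1/1.506 = 0.336.
Known gains sum to 0.535 − 0.242 + 0.17 = 0.463.
g_cld = 0.336 − 0.463 = -0.13.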